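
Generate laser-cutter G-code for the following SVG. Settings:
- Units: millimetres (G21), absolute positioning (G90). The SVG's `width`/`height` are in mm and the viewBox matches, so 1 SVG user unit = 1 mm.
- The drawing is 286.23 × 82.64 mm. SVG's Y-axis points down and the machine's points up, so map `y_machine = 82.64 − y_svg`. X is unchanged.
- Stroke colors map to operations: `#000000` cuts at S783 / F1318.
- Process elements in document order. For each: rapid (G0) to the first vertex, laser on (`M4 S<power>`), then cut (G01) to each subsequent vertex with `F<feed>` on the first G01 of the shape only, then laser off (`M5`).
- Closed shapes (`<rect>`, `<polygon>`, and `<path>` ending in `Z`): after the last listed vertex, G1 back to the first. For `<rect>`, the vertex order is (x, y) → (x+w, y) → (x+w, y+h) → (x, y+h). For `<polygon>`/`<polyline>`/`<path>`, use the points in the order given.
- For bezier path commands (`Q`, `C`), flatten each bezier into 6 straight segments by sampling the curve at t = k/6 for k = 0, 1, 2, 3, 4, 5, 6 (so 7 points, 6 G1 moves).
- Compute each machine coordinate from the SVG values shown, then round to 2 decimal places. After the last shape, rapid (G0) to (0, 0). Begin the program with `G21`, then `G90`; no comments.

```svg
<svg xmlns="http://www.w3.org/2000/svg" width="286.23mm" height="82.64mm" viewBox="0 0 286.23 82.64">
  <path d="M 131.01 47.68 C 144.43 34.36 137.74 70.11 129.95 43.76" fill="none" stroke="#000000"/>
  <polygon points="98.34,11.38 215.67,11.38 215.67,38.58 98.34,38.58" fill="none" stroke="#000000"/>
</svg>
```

G21
G90
G0 X131.01 Y34.96
M4 S783
G01 X136.13 Y38.05 F1318
G01 X138.43 Y36.04
G01 X138.43 Y32.03
G01 X136.67 Y29.11
G01 X133.67 Y30.37
G01 X129.95 Y38.88
M5
G0 X98.34 Y71.26
M4 S783
G01 X215.67 Y71.26 F1318
G01 X215.67 Y44.06
G01 X98.34 Y44.06
G01 X98.34 Y71.26
M5
G0 X0.00 Y0.00

1 u = 1 mm; y_m = 82.64 − y.

[1] `<path>` cubic bezier, #000000→cut S783 F1318: (131.01,34.96) → (136.13,38.05) → (138.43,36.04) → (138.43,32.03) → (136.67,29.11) → (133.67,30.37) → (129.95,38.88)

[2] `<polygon>` rectangle, #000000→cut S783 F1318: (98.34,71.26) → (215.67,71.26) → (215.67,44.06) → (98.34,44.06) → (98.34,71.26) (closed)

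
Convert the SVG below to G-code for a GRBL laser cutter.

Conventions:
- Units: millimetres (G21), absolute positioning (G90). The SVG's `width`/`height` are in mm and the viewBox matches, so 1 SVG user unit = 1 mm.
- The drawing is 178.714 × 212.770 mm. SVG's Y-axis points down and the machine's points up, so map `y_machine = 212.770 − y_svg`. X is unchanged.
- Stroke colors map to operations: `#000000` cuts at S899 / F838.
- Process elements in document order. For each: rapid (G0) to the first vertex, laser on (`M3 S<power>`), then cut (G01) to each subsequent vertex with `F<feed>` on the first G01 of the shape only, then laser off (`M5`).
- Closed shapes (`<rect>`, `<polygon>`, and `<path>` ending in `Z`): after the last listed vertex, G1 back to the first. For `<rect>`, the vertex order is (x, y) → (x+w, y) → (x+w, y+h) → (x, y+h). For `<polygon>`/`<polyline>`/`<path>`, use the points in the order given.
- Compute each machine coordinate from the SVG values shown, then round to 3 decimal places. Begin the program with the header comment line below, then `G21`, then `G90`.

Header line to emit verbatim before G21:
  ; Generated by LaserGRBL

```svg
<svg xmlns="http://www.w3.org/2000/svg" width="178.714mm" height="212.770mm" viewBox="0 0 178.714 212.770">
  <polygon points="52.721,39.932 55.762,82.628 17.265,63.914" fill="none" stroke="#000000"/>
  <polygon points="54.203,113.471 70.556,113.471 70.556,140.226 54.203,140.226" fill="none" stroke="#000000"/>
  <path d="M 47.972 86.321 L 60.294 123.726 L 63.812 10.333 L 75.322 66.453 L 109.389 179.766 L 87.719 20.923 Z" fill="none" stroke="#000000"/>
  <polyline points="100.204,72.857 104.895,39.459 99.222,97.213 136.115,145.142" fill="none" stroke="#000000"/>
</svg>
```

; Generated by LaserGRBL
G21
G90
G0 X52.721 Y172.838
M3 S899
G01 X55.762 Y130.142 F838
G01 X17.265 Y148.856
G01 X52.721 Y172.838
M5
G0 X54.203 Y99.299
M3 S899
G01 X70.556 Y99.299 F838
G01 X70.556 Y72.544
G01 X54.203 Y72.544
G01 X54.203 Y99.299
M5
G0 X47.972 Y126.449
M3 S899
G01 X60.294 Y89.044 F838
G01 X63.812 Y202.437
G01 X75.322 Y146.317
G01 X109.389 Y33.004
G01 X87.719 Y191.847
G01 X47.972 Y126.449
M5
G0 X100.204 Y139.913
M3 S899
G01 X104.895 Y173.311 F838
G01 X99.222 Y115.557
G01 X136.115 Y67.628
M5

viewBox `0 0 178.714 212.770` with mm width/height → 1 unit = 1 mm. Flip: y_m = 212.770 − y_svg.

**Shape 1** — `<polygon>` regular polygon, stroke `#000000` → cut (S899, F838). Machine vertices: (52.721,172.838) → (55.762,130.142) → (17.265,148.856) → (52.721,172.838). Closed: final G1 returns to the first vertex.

**Shape 2** — `<polygon>` rectangle, stroke `#000000` → cut (S899, F838). Machine vertices: (54.203,99.299) → (70.556,99.299) → (70.556,72.544) → (54.203,72.544) → (54.203,99.299). Closed: final G1 returns to the first vertex.

**Shape 3** — `<path>` closed polygon, stroke `#000000` → cut (S899, F838). Machine vertices: (47.972,126.449) → (60.294,89.044) → (63.812,202.437) → (75.322,146.317) → (109.389,33.004) → (87.719,191.847) → (47.972,126.449). Closed: final G1 returns to the first vertex.

**Shape 4** — `<polyline>` open polyline, stroke `#000000` → cut (S899, F838). Machine vertices: (100.204,139.913) → (104.895,173.311) → (99.222,115.557) → (136.115,67.628). Open path.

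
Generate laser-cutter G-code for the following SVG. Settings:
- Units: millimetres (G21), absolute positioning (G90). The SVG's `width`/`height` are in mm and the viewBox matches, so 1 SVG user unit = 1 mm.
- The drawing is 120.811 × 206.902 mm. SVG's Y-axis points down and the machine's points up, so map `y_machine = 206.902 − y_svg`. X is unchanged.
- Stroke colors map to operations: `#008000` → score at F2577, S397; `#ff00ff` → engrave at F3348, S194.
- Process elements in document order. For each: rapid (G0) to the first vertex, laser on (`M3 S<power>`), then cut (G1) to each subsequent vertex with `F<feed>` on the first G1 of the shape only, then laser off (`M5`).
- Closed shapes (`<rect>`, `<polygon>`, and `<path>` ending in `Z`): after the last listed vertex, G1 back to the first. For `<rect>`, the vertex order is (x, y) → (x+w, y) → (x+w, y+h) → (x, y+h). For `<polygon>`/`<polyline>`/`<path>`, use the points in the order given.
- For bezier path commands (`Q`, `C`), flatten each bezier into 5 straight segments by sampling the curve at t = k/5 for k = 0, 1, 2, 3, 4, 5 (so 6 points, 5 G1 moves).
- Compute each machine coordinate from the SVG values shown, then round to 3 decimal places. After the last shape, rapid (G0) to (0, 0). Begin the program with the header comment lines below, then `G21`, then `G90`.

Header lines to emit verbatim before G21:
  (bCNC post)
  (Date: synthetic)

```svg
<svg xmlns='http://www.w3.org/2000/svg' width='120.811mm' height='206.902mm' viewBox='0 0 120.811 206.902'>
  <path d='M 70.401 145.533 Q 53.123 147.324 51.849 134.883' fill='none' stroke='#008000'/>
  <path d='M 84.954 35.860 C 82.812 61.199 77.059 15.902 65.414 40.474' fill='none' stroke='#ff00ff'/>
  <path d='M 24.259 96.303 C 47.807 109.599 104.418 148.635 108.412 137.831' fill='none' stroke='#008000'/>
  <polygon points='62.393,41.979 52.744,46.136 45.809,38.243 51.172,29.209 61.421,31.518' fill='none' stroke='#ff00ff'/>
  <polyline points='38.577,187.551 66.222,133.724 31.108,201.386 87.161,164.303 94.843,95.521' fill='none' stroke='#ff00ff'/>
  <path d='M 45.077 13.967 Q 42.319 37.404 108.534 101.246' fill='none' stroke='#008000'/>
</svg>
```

(bCNC post)
(Date: synthetic)
G21
G90
G0 X70.401 Y61.369
M3 S397
G1 X64.130 Y61.222 F2577
G1 X59.139 Y62.213
G1 X55.429 Y64.343
G1 X52.999 Y67.612
G1 X51.849 Y72.019
M5
G0 X84.954 Y171.042
M3 S194
G1 X83.217 Y163.191 F3348
G1 X80.504 Y165.548
G1 X76.706 Y171.370
G1 X71.712 Y173.911
G1 X65.414 Y166.428
M5
G0 X24.259 Y110.599
M3 S397
G1 X41.670 Y100.137 F2577
G1 X62.903 Y87.126
G1 X83.847 Y75.192
G1 X100.387 Y67.965
G1 X108.412 Y69.071
M5
G0 X62.393 Y164.923
M3 S194
G1 X52.744 Y160.766 F3348
G1 X45.809 Y168.659
G1 X51.172 Y177.693
G1 X61.421 Y175.384
G1 X62.393 Y164.923
M5
G0 X38.577 Y19.351
M3 S194
G1 X66.222 Y73.178 F3348
G1 X31.108 Y5.516
G1 X87.161 Y42.599
G1 X94.843 Y111.381
M5
G0 X45.077 Y192.935
M3 S397
G1 X46.733 Y181.944 F2577
G1 X53.906 Y167.721
G1 X66.598 Y150.265
G1 X84.807 Y129.577
G1 X108.534 Y105.656
M5
G0 X0.000 Y0.000

Since the viewBox matches the mm dimensions, user units are millimetres directly. The only transform is the Y-flip y_m = 206.902 − y_svg.

Shape 1 is a quadratic bezier drawn with `<path>`. Its stroke #008000 means score at S397, F2577. After flipping Y the toolpath is (70.401,61.369) → (64.130,61.222) → (59.139,62.213) → (55.429,64.343) → (52.999,67.612) → (51.849,72.019).

Shape 2 is a cubic bezier drawn with `<path>`. Its stroke #ff00ff means engrave at S194, F3348. After flipping Y the toolpath is (84.954,171.042) → (83.217,163.191) → (80.504,165.548) → (76.706,171.370) → (71.712,173.911) → (65.414,166.428).

Shape 3 is a cubic bezier drawn with `<path>`. Its stroke #008000 means score at S397, F2577. After flipping Y the toolpath is (24.259,110.599) → (41.670,100.137) → (62.903,87.126) → (83.847,75.192) → (100.387,67.965) → (108.412,69.071).

Shape 4 is a regular polygon drawn with `<polygon>`. Its stroke #ff00ff means engrave at S194, F3348. After flipping Y the toolpath is (62.393,164.923) → (52.744,160.766) → (45.809,168.659) → (51.172,177.693) → (61.421,175.384) → (62.393,164.923), returning to the start.

Shape 5 is a open polyline drawn with `<polyline>`. Its stroke #ff00ff means engrave at S194, F3348. After flipping Y the toolpath is (38.577,19.351) → (66.222,73.178) → (31.108,5.516) → (87.161,42.599) → (94.843,111.381).

Shape 6 is a quadratic bezier drawn with `<path>`. Its stroke #008000 means score at S397, F2577. After flipping Y the toolpath is (45.077,192.935) → (46.733,181.944) → (53.906,167.721) → (66.598,150.265) → (84.807,129.577) → (108.534,105.656).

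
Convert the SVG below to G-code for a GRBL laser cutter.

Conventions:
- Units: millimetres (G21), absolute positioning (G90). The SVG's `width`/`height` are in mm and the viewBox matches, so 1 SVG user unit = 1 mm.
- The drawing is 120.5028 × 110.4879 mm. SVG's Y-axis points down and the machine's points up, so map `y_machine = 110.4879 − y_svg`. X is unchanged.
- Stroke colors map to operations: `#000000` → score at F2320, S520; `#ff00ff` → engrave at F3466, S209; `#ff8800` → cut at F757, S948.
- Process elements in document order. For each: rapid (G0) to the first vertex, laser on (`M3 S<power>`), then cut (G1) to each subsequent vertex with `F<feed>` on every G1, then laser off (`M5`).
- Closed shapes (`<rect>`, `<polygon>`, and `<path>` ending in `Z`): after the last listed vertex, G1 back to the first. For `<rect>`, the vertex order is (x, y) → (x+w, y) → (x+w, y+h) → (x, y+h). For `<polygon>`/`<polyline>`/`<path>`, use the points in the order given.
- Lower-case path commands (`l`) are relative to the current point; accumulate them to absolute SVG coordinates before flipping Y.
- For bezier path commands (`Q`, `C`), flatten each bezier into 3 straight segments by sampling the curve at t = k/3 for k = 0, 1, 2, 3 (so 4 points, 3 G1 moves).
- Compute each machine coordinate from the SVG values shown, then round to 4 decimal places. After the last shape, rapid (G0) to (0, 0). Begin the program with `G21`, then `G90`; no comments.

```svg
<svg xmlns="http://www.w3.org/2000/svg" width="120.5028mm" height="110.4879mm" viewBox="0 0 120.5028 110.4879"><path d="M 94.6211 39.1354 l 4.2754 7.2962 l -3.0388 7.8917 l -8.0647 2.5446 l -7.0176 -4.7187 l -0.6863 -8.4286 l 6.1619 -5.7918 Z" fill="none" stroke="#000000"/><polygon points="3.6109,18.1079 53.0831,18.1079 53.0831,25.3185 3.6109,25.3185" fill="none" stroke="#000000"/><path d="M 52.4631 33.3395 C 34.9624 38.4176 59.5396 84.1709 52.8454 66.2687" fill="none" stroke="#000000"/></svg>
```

Since the viewBox matches the mm dimensions, user units are millimetres directly. The only transform is the Y-flip y_m = 110.4879 − y_svg.

Shape 1 is a regular polygon drawn with `<path>`. Its stroke #000000 means score at S520, F2320. After flipping Y the toolpath is (94.6211,71.3525) → (98.8965,64.0563) → (95.8577,56.1646) → (87.7930,53.6200) → (80.7754,58.3387) → (80.0891,66.7673) → (86.2510,72.5591) → (94.6211,71.3525), returning to the start.

Shape 2 is a rectangle drawn with `<polygon>`. Its stroke #000000 means score at S520, F2320. After flipping Y the toolpath is (3.6109,92.3800) → (53.0831,92.3800) → (53.0831,85.1694) → (3.6109,85.1694) → (3.6109,92.3800), returning to the start.

Shape 3 is a cubic bezier drawn with `<path>`. Its stroke #000000 means score at S520, F2320. After flipping Y the toolpath is (52.4631,77.1484) → (46.2717,62.3760) → (51.8324,43.6714) → (52.8454,44.2192).

G21
G90
G0 X94.6211 Y71.3525
M3 S520
G1 X98.8965 Y64.0563 F2320
G1 X95.8577 Y56.1646 F2320
G1 X87.7930 Y53.6200 F2320
G1 X80.7754 Y58.3387 F2320
G1 X80.0891 Y66.7673 F2320
G1 X86.2510 Y72.5591 F2320
G1 X94.6211 Y71.3525 F2320
M5
G0 X3.6109 Y92.3800
M3 S520
G1 X53.0831 Y92.3800 F2320
G1 X53.0831 Y85.1694 F2320
G1 X3.6109 Y85.1694 F2320
G1 X3.6109 Y92.3800 F2320
M5
G0 X52.4631 Y77.1484
M3 S520
G1 X46.2717 Y62.3760 F2320
G1 X51.8324 Y43.6714 F2320
G1 X52.8454 Y44.2192 F2320
M5
G0 X0.0000 Y0.0000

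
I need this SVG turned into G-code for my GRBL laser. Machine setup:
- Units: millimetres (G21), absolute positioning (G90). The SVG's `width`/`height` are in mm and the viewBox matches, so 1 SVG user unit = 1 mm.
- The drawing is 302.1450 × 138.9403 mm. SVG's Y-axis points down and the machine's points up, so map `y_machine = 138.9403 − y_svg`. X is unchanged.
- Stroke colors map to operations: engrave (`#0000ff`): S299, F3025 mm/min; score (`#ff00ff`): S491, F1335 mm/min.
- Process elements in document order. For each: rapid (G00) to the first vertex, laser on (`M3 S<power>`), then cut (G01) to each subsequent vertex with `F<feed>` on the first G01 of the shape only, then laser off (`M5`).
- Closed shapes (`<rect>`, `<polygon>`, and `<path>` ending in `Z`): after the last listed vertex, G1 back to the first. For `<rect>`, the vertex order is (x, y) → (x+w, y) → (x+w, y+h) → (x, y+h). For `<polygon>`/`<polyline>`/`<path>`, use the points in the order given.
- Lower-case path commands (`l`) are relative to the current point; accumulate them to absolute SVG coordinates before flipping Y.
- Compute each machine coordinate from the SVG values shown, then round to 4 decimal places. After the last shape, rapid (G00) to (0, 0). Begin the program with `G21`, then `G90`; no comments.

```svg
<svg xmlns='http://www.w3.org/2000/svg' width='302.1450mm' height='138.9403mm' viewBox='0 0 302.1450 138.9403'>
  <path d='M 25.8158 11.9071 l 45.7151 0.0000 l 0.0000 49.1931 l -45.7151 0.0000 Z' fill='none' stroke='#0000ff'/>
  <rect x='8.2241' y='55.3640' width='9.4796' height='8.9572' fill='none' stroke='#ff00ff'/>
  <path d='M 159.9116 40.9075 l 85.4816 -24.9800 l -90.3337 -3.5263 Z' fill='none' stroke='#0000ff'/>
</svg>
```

viewBox `0 0 302.1450 138.9403` with mm width/height → 1 unit = 1 mm. Flip: y_m = 138.9403 − y_svg.

**Shape 1** — `<path>` rectangle, stroke `#0000ff` → engrave (S299, F3025). Machine vertices: (25.8158,127.0332) → (71.5309,127.0332) → (71.5309,77.8401) → (25.8158,77.8401) → (25.8158,127.0332). Closed: final G1 returns to the first vertex.

**Shape 2** — `<rect>` rectangle, stroke `#ff00ff` → score (S491, F1335). Machine vertices: (8.2241,83.5763) → (17.7037,83.5763) → (17.7037,74.6191) → (8.2241,74.6191) → (8.2241,83.5763). Closed: final G1 returns to the first vertex.

**Shape 3** — `<path>` closed polygon, stroke `#0000ff` → engrave (S299, F3025). Machine vertices: (159.9116,98.0328) → (245.3932,123.0128) → (155.0595,126.5391) → (159.9116,98.0328). Closed: final G1 returns to the first vertex.

G21
G90
G00 X25.8158 Y127.0332
M3 S299
G01 X71.5309 Y127.0332 F3025
G01 X71.5309 Y77.8401
G01 X25.8158 Y77.8401
G01 X25.8158 Y127.0332
M5
G00 X8.2241 Y83.5763
M3 S491
G01 X17.7037 Y83.5763 F1335
G01 X17.7037 Y74.6191
G01 X8.2241 Y74.6191
G01 X8.2241 Y83.5763
M5
G00 X159.9116 Y98.0328
M3 S299
G01 X245.3932 Y123.0128 F3025
G01 X155.0595 Y126.5391
G01 X159.9116 Y98.0328
M5
G00 X0.0000 Y0.0000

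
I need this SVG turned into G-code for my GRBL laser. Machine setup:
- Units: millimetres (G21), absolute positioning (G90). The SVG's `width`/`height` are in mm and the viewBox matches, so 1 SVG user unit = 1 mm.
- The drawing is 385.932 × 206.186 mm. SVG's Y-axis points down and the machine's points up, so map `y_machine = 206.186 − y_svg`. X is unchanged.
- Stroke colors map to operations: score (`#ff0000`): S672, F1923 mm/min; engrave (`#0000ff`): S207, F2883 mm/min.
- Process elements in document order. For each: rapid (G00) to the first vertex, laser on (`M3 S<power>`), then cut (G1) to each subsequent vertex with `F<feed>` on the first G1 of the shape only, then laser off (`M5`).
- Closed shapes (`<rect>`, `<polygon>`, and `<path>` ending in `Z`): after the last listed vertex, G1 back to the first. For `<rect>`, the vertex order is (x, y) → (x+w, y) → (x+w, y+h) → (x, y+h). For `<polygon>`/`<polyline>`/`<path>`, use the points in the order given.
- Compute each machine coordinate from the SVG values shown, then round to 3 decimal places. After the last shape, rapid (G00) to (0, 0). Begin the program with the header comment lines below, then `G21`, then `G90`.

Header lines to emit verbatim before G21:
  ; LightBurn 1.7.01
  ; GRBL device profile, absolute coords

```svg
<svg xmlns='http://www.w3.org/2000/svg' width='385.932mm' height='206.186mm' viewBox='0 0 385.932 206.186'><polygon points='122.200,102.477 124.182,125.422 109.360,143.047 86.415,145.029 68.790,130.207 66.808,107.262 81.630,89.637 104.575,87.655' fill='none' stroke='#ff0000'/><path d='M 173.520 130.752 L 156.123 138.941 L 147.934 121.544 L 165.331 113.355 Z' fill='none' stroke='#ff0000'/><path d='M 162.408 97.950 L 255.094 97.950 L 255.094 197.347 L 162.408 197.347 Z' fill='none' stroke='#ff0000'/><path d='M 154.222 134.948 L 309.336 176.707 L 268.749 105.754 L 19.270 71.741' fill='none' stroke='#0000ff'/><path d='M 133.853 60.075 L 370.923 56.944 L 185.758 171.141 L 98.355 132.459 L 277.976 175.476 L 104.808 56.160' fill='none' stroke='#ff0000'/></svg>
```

Since the viewBox matches the mm dimensions, user units are millimetres directly. The only transform is the Y-flip y_m = 206.186 − y_svg.

Shape 1 is a regular polygon drawn with `<polygon>`. Its stroke #ff0000 means score at S672, F1923. After flipping Y the toolpath is (122.200,103.709) → (124.182,80.764) → (109.360,63.139) → (86.415,61.157) → (68.790,75.979) → (66.808,98.924) → (81.630,116.549) → (104.575,118.531) → (122.200,103.709), returning to the start.

Shape 2 is a regular polygon drawn with `<path>`. Its stroke #ff0000 means score at S672, F1923. After flipping Y the toolpath is (173.520,75.434) → (156.123,67.245) → (147.934,84.642) → (165.331,92.831) → (173.520,75.434), returning to the start.

Shape 3 is a rectangle drawn with `<path>`. Its stroke #ff0000 means score at S672, F1923. After flipping Y the toolpath is (162.408,108.236) → (255.094,108.236) → (255.094,8.839) → (162.408,8.839) → (162.408,108.236), returning to the start.

Shape 4 is a open polyline drawn with `<path>`. Its stroke #0000ff means engrave at S207, F2883. After flipping Y the toolpath is (154.222,71.238) → (309.336,29.479) → (268.749,100.432) → (19.270,134.445).

Shape 5 is a open polyline drawn with `<path>`. Its stroke #ff0000 means score at S672, F1923. After flipping Y the toolpath is (133.853,146.111) → (370.923,149.242) → (185.758,35.045) → (98.355,73.727) → (277.976,30.710) → (104.808,150.026).

; LightBurn 1.7.01
; GRBL device profile, absolute coords
G21
G90
G00 X122.200 Y103.709
M3 S672
G1 X124.182 Y80.764 F1923
G1 X109.360 Y63.139
G1 X86.415 Y61.157
G1 X68.790 Y75.979
G1 X66.808 Y98.924
G1 X81.630 Y116.549
G1 X104.575 Y118.531
G1 X122.200 Y103.709
M5
G00 X173.520 Y75.434
M3 S672
G1 X156.123 Y67.245 F1923
G1 X147.934 Y84.642
G1 X165.331 Y92.831
G1 X173.520 Y75.434
M5
G00 X162.408 Y108.236
M3 S672
G1 X255.094 Y108.236 F1923
G1 X255.094 Y8.839
G1 X162.408 Y8.839
G1 X162.408 Y108.236
M5
G00 X154.222 Y71.238
M3 S207
G1 X309.336 Y29.479 F2883
G1 X268.749 Y100.432
G1 X19.270 Y134.445
M5
G00 X133.853 Y146.111
M3 S672
G1 X370.923 Y149.242 F1923
G1 X185.758 Y35.045
G1 X98.355 Y73.727
G1 X277.976 Y30.710
G1 X104.808 Y150.026
M5
G00 X0.000 Y0.000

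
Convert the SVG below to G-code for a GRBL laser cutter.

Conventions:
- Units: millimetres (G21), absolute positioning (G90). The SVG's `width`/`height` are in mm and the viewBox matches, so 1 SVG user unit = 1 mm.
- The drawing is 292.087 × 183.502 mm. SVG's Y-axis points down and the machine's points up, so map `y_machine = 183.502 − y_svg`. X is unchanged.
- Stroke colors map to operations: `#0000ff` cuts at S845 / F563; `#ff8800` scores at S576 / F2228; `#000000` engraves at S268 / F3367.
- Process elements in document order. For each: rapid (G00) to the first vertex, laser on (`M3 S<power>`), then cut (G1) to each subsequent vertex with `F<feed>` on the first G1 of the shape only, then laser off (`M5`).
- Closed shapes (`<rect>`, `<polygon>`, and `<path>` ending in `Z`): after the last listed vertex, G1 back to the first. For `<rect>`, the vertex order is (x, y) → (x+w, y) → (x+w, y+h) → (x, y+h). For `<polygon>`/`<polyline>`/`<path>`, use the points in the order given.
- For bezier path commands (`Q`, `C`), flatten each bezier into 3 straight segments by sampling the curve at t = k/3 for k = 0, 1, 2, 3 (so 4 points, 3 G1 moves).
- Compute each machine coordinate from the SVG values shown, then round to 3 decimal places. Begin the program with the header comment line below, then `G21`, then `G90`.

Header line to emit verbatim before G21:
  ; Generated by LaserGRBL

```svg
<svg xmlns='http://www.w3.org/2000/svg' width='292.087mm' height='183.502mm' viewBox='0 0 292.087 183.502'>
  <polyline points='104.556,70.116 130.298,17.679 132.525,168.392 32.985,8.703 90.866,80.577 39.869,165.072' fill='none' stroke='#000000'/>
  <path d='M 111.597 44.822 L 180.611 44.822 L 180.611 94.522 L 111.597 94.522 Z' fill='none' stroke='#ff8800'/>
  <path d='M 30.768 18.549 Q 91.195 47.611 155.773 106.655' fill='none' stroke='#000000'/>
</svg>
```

Since the viewBox matches the mm dimensions, user units are millimetres directly. The only transform is the Y-flip y_m = 183.502 − y_svg.

Shape 1 is a open polyline drawn with `<polyline>`. Its stroke #000000 means engrave at S268, F3367. After flipping Y the toolpath is (104.556,113.386) → (130.298,165.823) → (132.525,15.110) → (32.985,174.799) → (90.866,102.925) → (39.869,18.430).

Shape 2 is a rectangle drawn with `<path>`. Its stroke #ff8800 means score at S576, F2228. After flipping Y the toolpath is (111.597,138.680) → (180.611,138.680) → (180.611,88.980) → (111.597,88.980) → (111.597,138.680), returning to the start.

Shape 3 is a quadratic bezier drawn with `<path>`. Its stroke #000000 means engrave at S268, F3367. After flipping Y the toolpath is (30.768,164.953) → (71.514,142.247) → (113.182,112.878) → (155.773,76.847).

; Generated by LaserGRBL
G21
G90
G00 X104.556 Y113.386
M3 S268
G1 X130.298 Y165.823 F3367
G1 X132.525 Y15.110
G1 X32.985 Y174.799
G1 X90.866 Y102.925
G1 X39.869 Y18.430
M5
G00 X111.597 Y138.680
M3 S576
G1 X180.611 Y138.680 F2228
G1 X180.611 Y88.980
G1 X111.597 Y88.980
G1 X111.597 Y138.680
M5
G00 X30.768 Y164.953
M3 S268
G1 X71.514 Y142.247 F3367
G1 X113.182 Y112.878
G1 X155.773 Y76.847
M5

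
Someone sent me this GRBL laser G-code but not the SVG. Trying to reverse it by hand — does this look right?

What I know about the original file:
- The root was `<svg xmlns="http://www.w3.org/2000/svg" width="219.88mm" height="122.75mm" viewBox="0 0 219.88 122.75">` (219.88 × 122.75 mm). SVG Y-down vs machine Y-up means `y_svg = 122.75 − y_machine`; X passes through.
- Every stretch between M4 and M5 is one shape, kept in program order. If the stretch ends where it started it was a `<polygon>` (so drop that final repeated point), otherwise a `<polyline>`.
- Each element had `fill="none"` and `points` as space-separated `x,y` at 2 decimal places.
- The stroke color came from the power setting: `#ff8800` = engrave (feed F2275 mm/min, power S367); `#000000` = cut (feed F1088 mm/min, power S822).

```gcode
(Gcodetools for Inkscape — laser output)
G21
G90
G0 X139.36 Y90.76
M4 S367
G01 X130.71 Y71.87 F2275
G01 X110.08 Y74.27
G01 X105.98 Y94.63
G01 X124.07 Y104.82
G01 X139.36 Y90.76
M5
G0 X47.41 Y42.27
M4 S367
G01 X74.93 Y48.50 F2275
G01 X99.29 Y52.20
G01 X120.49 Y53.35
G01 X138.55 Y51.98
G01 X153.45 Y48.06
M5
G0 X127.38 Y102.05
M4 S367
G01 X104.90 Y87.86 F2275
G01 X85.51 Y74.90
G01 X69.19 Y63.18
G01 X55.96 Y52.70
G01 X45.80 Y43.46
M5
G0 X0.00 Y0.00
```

Machine Y-up, SVG Y-down with viewBox height 122.75, so y_svg = 122.75 − y_machine; X carries over. Every run uses S367, so all elements get stroke `#ff8800` (engrave).

Run 1: The run returns to its start, so emit a `<polygon>` with points (Y-flipped): 139.36,31.99 130.71,50.88 110.08,48.48 105.98,28.12 124.07,17.93.

Run 2: The run is open, so emit a `<polyline>` with points (Y-flipped): 47.41,80.48 74.93,74.25 99.29,70.55 120.49,69.40 138.55,70.77 153.45,74.69.

Run 3: The run is open, so emit a `<polyline>` with points (Y-flipped): 127.38,20.70 104.90,34.89 85.51,47.85 69.19,59.57 55.96,70.05 45.80,79.29.

<svg xmlns="http://www.w3.org/2000/svg" width="219.88mm" height="122.75mm" viewBox="0 0 219.88 122.75">
  <polygon points="139.36,31.99 130.71,50.88 110.08,48.48 105.98,28.12 124.07,17.93" fill="none" stroke="#ff8800"/>
  <polyline points="47.41,80.48 74.93,74.25 99.29,70.55 120.49,69.40 138.55,70.77 153.45,74.69" fill="none" stroke="#ff8800"/>
  <polyline points="127.38,20.70 104.90,34.89 85.51,47.85 69.19,59.57 55.96,70.05 45.80,79.29" fill="none" stroke="#ff8800"/>
</svg>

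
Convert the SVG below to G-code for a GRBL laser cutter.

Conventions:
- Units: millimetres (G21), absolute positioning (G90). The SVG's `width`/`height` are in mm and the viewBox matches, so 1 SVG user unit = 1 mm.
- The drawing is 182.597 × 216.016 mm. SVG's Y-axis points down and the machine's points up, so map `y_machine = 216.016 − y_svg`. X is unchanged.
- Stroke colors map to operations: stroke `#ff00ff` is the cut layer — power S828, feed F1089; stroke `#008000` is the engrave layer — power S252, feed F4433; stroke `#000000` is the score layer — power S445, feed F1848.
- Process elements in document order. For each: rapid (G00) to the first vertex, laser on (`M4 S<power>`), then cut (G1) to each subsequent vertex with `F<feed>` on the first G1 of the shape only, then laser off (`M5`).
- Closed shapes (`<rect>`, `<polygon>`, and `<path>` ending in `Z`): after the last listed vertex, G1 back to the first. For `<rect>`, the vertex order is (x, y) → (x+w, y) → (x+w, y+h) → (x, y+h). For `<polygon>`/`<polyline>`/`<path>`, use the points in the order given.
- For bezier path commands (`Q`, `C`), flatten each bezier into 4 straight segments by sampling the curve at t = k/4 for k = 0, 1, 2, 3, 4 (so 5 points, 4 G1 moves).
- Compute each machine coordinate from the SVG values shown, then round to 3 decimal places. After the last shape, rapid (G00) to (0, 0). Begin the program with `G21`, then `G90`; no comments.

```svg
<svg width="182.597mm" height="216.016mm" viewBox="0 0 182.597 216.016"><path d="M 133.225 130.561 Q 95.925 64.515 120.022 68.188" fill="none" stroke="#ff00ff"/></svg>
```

G21
G90
G00 X133.225 Y85.455
M4 S828
G1 X118.412 Y114.121 F1089
G1 X111.274 Y134.071
G1 X111.811 Y145.307
G1 X120.022 Y147.828
M5
G00 X0.000 Y0.000

1 u = 1 mm; y_m = 216.016 − y.

[1] `<path>` quadratic bezier, #ff00ff→cut S828 F1089: (133.225,85.455) → (118.412,114.121) → (111.274,134.071) → (111.811,145.307) → (120.022,147.828)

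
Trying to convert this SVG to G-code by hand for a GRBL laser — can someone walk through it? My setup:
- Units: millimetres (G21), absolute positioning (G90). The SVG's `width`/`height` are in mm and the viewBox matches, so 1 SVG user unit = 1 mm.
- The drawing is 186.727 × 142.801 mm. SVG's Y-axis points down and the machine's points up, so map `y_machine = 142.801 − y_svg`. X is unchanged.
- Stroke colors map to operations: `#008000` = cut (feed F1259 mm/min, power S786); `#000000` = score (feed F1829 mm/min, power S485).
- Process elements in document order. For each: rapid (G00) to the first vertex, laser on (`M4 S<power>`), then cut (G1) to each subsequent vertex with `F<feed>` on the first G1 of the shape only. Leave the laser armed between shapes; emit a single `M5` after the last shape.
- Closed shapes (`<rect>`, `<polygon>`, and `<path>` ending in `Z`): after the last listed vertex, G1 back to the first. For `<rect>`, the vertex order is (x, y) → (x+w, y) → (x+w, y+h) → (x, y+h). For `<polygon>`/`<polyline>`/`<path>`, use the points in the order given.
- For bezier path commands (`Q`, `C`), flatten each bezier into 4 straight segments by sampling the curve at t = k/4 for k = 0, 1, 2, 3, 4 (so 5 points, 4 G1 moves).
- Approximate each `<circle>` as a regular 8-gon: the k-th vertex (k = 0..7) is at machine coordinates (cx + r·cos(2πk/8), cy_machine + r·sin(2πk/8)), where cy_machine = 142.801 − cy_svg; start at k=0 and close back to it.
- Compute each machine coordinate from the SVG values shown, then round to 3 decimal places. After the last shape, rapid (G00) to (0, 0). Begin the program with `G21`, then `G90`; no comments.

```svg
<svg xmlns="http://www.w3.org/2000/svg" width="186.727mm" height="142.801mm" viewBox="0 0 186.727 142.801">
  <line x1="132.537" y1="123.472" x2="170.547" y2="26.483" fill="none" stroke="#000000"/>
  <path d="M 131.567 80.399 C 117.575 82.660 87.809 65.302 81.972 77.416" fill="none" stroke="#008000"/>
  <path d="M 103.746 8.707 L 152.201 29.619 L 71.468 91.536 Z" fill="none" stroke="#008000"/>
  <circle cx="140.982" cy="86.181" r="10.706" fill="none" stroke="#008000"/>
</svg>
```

1 u = 1 mm; y_m = 142.801 − y.

[1] `<line>` line segment, #000000→score S485 F1829: (132.537,19.329) → (170.547,116.318)

[2] `<path>` cubic bezier, #008000→cut S786 F1259: (131.567,62.402) → (118.736,63.618) → (103.711,67.588) → (90.216,69.712) → (81.972,65.385)

[3] `<path>` closed polygon, #008000→cut S786 F1259: (103.746,134.094) → (152.201,113.182) → (71.468,51.265) → (103.746,134.094) (closed)

[4] `<circle>` circle, #008000→cut S786 F1259: (151.688,56.620) → (148.552,64.190) → (140.982,67.326) → (133.412,64.190) → (130.276,56.620) → (133.412,49.050) → (140.982,45.914) → (148.552,49.050) → (151.688,56.620) (closed)

G21
G90
G00 X132.537 Y19.329
M4 S485
G1 X170.547 Y116.318 F1829
G00 X131.567 Y62.402
M4 S786
G1 X118.736 Y63.618 F1259
G1 X103.711 Y67.588
G1 X90.216 Y69.712
G1 X81.972 Y65.385
G00 X103.746 Y134.094
M4 S786
G1 X152.201 Y113.182 F1259
G1 X71.468 Y51.265
G1 X103.746 Y134.094
G00 X151.688 Y56.620
M4 S786
G1 X148.552 Y64.190 F1259
G1 X140.982 Y67.326
G1 X133.412 Y64.190
G1 X130.276 Y56.620
G1 X133.412 Y49.050
G1 X140.982 Y45.914
G1 X148.552 Y49.050
G1 X151.688 Y56.620
M5
G00 X0.000 Y0.000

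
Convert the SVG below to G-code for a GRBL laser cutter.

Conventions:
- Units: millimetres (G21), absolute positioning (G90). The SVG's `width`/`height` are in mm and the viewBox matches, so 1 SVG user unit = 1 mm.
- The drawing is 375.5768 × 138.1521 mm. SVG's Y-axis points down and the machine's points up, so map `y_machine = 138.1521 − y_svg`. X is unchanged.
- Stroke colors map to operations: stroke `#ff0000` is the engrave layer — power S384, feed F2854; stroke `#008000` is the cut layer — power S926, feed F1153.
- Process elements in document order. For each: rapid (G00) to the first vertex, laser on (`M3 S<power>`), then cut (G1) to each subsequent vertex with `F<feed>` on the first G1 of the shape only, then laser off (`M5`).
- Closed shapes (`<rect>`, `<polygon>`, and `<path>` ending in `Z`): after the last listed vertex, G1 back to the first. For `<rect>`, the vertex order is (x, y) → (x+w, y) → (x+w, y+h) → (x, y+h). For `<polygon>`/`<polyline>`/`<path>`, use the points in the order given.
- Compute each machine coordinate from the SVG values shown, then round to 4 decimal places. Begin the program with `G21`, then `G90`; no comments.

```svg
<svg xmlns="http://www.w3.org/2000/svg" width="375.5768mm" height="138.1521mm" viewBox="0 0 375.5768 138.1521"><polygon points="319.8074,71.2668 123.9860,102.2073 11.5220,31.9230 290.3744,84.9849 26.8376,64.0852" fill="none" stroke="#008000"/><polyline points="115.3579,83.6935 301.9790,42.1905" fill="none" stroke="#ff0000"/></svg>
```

Since the viewBox matches the mm dimensions, user units are millimetres directly. The only transform is the Y-flip y_m = 138.1521 − y_svg.

Shape 1 is a closed polygon drawn with `<polygon>`. Its stroke #008000 means cut at S926, F1153. After flipping Y the toolpath is (319.8074,66.8853) → (123.9860,35.9448) → (11.5220,106.2291) → (290.3744,53.1672) → (26.8376,74.0669) → (319.8074,66.8853), returning to the start.

Shape 2 is a line segment drawn with `<polyline>`. Its stroke #ff0000 means engrave at S384, F2854. After flipping Y the toolpath is (115.3579,54.4586) → (301.9790,95.9616).

G21
G90
G00 X319.8074 Y66.8853
M3 S926
G1 X123.9860 Y35.9448 F1153
G1 X11.5220 Y106.2291
G1 X290.3744 Y53.1672
G1 X26.8376 Y74.0669
G1 X319.8074 Y66.8853
M5
G00 X115.3579 Y54.4586
M3 S384
G1 X301.9790 Y95.9616 F2854
M5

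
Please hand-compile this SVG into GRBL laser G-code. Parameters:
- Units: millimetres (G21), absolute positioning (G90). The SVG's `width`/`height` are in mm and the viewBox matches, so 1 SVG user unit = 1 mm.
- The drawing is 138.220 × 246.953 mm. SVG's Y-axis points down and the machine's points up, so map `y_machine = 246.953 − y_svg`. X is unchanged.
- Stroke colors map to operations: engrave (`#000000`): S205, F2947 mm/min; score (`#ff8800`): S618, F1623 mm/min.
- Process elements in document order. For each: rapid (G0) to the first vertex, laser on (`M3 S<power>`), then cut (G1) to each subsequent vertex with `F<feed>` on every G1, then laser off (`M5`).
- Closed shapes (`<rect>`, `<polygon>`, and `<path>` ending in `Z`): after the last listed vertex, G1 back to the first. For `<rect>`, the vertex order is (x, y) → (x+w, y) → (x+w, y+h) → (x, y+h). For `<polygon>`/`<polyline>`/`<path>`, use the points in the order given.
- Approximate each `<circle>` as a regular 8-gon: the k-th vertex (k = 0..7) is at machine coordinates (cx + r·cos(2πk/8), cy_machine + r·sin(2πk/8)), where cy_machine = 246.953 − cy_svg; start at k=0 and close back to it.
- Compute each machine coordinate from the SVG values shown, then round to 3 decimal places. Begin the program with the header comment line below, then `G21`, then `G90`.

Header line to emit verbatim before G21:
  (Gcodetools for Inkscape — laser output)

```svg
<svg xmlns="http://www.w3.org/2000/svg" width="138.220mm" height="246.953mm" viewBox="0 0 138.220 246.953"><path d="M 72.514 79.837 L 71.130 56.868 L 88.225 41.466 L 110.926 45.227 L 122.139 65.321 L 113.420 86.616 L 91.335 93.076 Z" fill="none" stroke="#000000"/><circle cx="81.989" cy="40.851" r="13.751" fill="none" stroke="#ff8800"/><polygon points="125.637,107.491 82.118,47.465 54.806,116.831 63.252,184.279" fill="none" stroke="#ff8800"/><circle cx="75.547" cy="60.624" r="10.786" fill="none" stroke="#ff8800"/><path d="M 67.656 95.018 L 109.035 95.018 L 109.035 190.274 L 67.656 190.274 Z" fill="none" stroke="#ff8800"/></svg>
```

1 u = 1 mm; y_m = 246.953 − y.

[1] `<path>` regular polygon, #000000→engrave S205 F2947: (72.514,167.116) → (71.130,190.085) → (88.225,205.487) → (110.926,201.726) → (122.139,181.632) → (113.420,160.337) → (91.335,153.877) → (72.514,167.116) (closed)

[2] `<circle>` circle, #ff8800→score S618 F1623: (95.740,206.102) → (91.712,215.825) → (81.989,219.853) → (72.266,215.825) → (68.238,206.102) → (72.266,196.379) → (81.989,192.351) → (91.712,196.379) → (95.740,206.102) (closed)

[3] `<polygon>` closed polygon, #ff8800→score S618 F1623: (125.637,139.462) → (82.118,199.488) → (54.806,130.122) → (63.252,62.674) → (125.637,139.462) (closed)

[4] `<circle>` circle, #ff8800→score S618 F1623: (86.333,186.329) → (83.174,193.956) → (75.547,197.115) → (67.920,193.956) → (64.761,186.329) → (67.920,178.702) → (75.547,175.543) → (83.174,178.702) → (86.333,186.329) (closed)

[5] `<path>` rectangle, #ff8800→score S618 F1623: (67.656,151.935) → (109.035,151.935) → (109.035,56.679) → (67.656,56.679) → (67.656,151.935) (closed)

(Gcodetools for Inkscape — laser output)
G21
G90
G0 X72.514 Y167.116
M3 S205
G1 X71.130 Y190.085 F2947
G1 X88.225 Y205.487 F2947
G1 X110.926 Y201.726 F2947
G1 X122.139 Y181.632 F2947
G1 X113.420 Y160.337 F2947
G1 X91.335 Y153.877 F2947
G1 X72.514 Y167.116 F2947
M5
G0 X95.740 Y206.102
M3 S618
G1 X91.712 Y215.825 F1623
G1 X81.989 Y219.853 F1623
G1 X72.266 Y215.825 F1623
G1 X68.238 Y206.102 F1623
G1 X72.266 Y196.379 F1623
G1 X81.989 Y192.351 F1623
G1 X91.712 Y196.379 F1623
G1 X95.740 Y206.102 F1623
M5
G0 X125.637 Y139.462
M3 S618
G1 X82.118 Y199.488 F1623
G1 X54.806 Y130.122 F1623
G1 X63.252 Y62.674 F1623
G1 X125.637 Y139.462 F1623
M5
G0 X86.333 Y186.329
M3 S618
G1 X83.174 Y193.956 F1623
G1 X75.547 Y197.115 F1623
G1 X67.920 Y193.956 F1623
G1 X64.761 Y186.329 F1623
G1 X67.920 Y178.702 F1623
G1 X75.547 Y175.543 F1623
G1 X83.174 Y178.702 F1623
G1 X86.333 Y186.329 F1623
M5
G0 X67.656 Y151.935
M3 S618
G1 X109.035 Y151.935 F1623
G1 X109.035 Y56.679 F1623
G1 X67.656 Y56.679 F1623
G1 X67.656 Y151.935 F1623
M5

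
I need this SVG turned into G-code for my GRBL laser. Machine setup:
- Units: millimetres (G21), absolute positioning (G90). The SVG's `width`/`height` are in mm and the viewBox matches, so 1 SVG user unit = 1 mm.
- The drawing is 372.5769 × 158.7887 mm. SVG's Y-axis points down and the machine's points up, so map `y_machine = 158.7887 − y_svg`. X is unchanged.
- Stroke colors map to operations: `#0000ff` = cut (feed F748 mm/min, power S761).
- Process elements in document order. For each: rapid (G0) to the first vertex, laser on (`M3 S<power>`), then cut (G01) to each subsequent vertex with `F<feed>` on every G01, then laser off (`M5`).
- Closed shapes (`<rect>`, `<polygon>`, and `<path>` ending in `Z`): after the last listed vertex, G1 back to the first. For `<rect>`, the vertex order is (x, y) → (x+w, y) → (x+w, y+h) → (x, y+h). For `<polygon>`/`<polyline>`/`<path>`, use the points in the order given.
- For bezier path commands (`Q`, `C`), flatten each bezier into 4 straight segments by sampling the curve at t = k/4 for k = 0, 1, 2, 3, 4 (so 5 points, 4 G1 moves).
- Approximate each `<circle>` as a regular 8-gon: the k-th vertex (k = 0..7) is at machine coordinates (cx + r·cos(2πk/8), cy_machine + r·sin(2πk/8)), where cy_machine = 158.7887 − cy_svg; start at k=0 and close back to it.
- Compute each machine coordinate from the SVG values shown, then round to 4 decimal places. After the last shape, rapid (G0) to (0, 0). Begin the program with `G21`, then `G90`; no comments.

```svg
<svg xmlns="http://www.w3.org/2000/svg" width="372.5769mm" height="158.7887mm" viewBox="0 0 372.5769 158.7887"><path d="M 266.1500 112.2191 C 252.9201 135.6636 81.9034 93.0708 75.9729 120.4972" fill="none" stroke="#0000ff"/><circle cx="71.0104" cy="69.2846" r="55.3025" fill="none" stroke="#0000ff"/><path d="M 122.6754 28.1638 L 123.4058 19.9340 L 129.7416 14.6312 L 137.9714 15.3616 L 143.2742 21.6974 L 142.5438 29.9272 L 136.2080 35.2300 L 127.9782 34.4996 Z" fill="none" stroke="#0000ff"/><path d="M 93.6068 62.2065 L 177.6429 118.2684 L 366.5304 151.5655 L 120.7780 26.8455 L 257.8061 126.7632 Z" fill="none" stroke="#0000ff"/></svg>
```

1 u = 1 mm; y_m = 158.7887 − y.

[1] `<path>` cubic bezier, #0000ff→cut S761 F748: (266.1500,46.5696) → (231.6874,39.2423) → (168.3242,43.9238) → (106.3295,47.8586) → (75.9729,38.2915)

[2] `<circle>` circle, #0000ff→cut S761 F748: (126.3129,89.5041) → (110.1152,128.6089) → (71.0104,144.8066) → (31.9056,128.6089) → (15.7079,89.5041) → (31.9056,50.3993) → (71.0104,34.2016) → (110.1152,50.3993) → (126.3129,89.5041) (closed)

[3] `<path>` regular polygon, #0000ff→cut S761 F748: (122.6754,130.6249) → (123.4058,138.8547) → (129.7416,144.1575) → (137.9714,143.4271) → (143.2742,137.0913) → (142.5438,128.8615) → (136.2080,123.5587) → (127.9782,124.2891) → (122.6754,130.6249) (closed)

[4] `<path>` closed polygon, #0000ff→cut S761 F748: (93.6068,96.5822) → (177.6429,40.5203) → (366.5304,7.2232) → (120.7780,131.9432) → (257.8061,32.0255) → (93.6068,96.5822) (closed)

G21
G90
G0 X266.1500 Y46.5696
M3 S761
G01 X231.6874 Y39.2423 F748
G01 X168.3242 Y43.9238 F748
G01 X106.3295 Y47.8586 F748
G01 X75.9729 Y38.2915 F748
M5
G0 X126.3129 Y89.5041
M3 S761
G01 X110.1152 Y128.6089 F748
G01 X71.0104 Y144.8066 F748
G01 X31.9056 Y128.6089 F748
G01 X15.7079 Y89.5041 F748
G01 X31.9056 Y50.3993 F748
G01 X71.0104 Y34.2016 F748
G01 X110.1152 Y50.3993 F748
G01 X126.3129 Y89.5041 F748
M5
G0 X122.6754 Y130.6249
M3 S761
G01 X123.4058 Y138.8547 F748
G01 X129.7416 Y144.1575 F748
G01 X137.9714 Y143.4271 F748
G01 X143.2742 Y137.0913 F748
G01 X142.5438 Y128.8615 F748
G01 X136.2080 Y123.5587 F748
G01 X127.9782 Y124.2891 F748
G01 X122.6754 Y130.6249 F748
M5
G0 X93.6068 Y96.5822
M3 S761
G01 X177.6429 Y40.5203 F748
G01 X366.5304 Y7.2232 F748
G01 X120.7780 Y131.9432 F748
G01 X257.8061 Y32.0255 F748
G01 X93.6068 Y96.5822 F748
M5
G0 X0.0000 Y0.0000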